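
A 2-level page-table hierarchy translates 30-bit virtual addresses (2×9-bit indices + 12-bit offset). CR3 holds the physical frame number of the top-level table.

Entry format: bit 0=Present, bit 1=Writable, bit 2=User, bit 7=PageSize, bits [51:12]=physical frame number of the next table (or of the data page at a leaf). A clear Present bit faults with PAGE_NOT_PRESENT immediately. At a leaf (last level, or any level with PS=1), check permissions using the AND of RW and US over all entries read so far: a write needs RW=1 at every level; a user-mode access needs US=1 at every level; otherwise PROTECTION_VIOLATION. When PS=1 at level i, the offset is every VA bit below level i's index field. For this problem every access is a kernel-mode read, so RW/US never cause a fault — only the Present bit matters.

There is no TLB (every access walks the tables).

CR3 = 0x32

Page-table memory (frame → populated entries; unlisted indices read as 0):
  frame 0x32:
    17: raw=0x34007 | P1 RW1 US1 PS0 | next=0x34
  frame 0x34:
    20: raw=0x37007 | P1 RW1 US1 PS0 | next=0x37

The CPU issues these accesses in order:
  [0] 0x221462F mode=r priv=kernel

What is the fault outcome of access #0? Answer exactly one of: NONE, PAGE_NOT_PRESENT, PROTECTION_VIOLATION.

Trace:
#0 VA=0x221462F (r,kernel):
  L0: frame=0x32 idx=17 entry=0x34007 [P=1 RW=1 US=1 PS=0]
  L1: frame=0x34 idx=20 entry=0x37007 [P=1 RW=1 US=1 PS=0]
  → PA=0x3762F  (2 entries read)

Access #0 fault: NONE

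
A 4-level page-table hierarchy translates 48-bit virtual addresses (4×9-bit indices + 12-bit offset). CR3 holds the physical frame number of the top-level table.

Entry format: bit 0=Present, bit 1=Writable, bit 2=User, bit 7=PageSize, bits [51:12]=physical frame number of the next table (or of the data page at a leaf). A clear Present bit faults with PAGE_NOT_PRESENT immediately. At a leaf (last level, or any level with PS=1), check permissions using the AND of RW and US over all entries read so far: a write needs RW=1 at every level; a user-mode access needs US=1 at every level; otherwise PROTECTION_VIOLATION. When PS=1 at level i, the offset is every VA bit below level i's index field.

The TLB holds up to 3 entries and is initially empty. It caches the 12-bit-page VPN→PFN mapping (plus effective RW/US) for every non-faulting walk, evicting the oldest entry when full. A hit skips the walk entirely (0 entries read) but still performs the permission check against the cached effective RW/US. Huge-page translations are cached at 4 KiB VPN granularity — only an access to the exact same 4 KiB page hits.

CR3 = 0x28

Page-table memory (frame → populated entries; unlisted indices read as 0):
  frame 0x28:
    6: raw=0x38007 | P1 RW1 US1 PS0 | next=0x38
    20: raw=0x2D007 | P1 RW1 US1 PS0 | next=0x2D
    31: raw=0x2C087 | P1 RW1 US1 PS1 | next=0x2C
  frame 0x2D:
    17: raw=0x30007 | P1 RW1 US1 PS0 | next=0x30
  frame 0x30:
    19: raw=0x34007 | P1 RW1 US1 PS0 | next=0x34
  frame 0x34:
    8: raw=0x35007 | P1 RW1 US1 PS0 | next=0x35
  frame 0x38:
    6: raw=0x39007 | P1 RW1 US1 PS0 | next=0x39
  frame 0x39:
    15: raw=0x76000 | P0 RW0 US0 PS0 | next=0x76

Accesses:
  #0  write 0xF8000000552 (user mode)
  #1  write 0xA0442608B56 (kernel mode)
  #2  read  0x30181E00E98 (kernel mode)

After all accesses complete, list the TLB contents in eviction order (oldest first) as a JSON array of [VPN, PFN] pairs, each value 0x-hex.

Per-access translation:
#0 VA=0xF8000000552 (w,user):
  lvl0: tbl 0x28, slot 31 ⇒ 0x2C087 (P1/RW1/US1/PS1)
  → PA=0x2C552 (huge @L0)  (1 entries read)
#1 VA=0xA0442608B56 (w,kernel):
  lvl0: tbl 0x28, slot 20 ⇒ 0x2D007 (P1/RW1/US1/PS0)
  lvl1: tbl 0x2D, slot 17 ⇒ 0x30007 (P1/RW1/US1/PS0)
  lvl2: tbl 0x30, slot 19 ⇒ 0x34007 (P1/RW1/US1/PS0)
  lvl3: tbl 0x34, slot 8 ⇒ 0x35007 (P1/RW1/US1/PS0)
  → PA=0x35B56  (4 entries read)
#2 VA=0x30181E00E98 (r,kernel):
  lvl0: tbl 0x28, slot 6 ⇒ 0x38007 (P1/RW1/US1/PS0)
  lvl1: tbl 0x38, slot 6 ⇒ 0x39007 (P1/RW1/US1/PS0)
  lvl2: tbl 0x39, slot 15 ⇒ 0x76000 (P0/RW0/US0/PS0)
  ⇒ fault: PAGE_NOT_PRESENT  — 3 lookups

TLB: [["0xF8000000", "0x2C"], ["0xA0442608", "0x35"]]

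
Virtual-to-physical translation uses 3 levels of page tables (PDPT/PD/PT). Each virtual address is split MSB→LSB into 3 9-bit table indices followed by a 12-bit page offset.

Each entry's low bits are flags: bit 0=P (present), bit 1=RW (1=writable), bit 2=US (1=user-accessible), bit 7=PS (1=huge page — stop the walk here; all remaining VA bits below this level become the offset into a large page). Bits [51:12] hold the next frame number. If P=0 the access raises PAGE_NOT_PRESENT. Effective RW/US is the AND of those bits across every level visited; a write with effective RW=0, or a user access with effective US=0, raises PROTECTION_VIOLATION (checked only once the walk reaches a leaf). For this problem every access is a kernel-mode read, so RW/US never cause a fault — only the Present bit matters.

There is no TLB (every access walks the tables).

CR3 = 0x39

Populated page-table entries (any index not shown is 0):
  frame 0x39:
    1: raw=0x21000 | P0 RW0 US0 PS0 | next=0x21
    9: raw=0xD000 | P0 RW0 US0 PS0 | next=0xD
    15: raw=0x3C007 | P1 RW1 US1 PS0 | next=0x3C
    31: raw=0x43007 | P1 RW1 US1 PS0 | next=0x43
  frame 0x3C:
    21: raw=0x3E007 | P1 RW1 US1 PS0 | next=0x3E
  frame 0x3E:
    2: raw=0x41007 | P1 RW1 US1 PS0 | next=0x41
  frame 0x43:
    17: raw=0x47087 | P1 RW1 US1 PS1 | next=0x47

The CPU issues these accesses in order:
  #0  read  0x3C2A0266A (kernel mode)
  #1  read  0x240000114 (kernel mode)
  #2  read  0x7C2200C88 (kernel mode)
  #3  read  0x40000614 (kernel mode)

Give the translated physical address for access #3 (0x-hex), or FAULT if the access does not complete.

Walk each access:
#0 VA=0x3C2A0266A (r,kernel):
  L0 @0x39[15] → 0x3C007  P=1,RW=1,US=1,PS=0
  L1 @0x3C[21] → 0x3E007  P=1,RW=1,US=1,PS=0
  L2 @0x3E[2] → 0x41007  P=1,RW=1,US=1,PS=0
  ✓ 0x4166A  — 3 lookups
#1 VA=0x240000114 (r,kernel):
  L0 @0x39[9] → 0xD000  P=0,RW=0,US=0,PS=0
  ⇒ fault: PAGE_NOT_PRESENT  — 1 lookups
#2 VA=0x7C2200C88 (r,kernel):
  L0 @0x39[31] → 0x43007  P=1,RW=1,US=1,PS=0
  L1 @0x43[17] → 0x47087  P=1,RW=1,US=1,PS=1
  ✓ 0x47C88 (huge @L1)  — 2 lookups
#3 VA=0x40000614 (r,kernel):
  L0 @0x39[1] → 0x21000  P=0,RW=0,US=0,PS=0
  ⇒ fault: PAGE_NOT_PRESENT  — 1 lookups

Access #3 PA: FAULT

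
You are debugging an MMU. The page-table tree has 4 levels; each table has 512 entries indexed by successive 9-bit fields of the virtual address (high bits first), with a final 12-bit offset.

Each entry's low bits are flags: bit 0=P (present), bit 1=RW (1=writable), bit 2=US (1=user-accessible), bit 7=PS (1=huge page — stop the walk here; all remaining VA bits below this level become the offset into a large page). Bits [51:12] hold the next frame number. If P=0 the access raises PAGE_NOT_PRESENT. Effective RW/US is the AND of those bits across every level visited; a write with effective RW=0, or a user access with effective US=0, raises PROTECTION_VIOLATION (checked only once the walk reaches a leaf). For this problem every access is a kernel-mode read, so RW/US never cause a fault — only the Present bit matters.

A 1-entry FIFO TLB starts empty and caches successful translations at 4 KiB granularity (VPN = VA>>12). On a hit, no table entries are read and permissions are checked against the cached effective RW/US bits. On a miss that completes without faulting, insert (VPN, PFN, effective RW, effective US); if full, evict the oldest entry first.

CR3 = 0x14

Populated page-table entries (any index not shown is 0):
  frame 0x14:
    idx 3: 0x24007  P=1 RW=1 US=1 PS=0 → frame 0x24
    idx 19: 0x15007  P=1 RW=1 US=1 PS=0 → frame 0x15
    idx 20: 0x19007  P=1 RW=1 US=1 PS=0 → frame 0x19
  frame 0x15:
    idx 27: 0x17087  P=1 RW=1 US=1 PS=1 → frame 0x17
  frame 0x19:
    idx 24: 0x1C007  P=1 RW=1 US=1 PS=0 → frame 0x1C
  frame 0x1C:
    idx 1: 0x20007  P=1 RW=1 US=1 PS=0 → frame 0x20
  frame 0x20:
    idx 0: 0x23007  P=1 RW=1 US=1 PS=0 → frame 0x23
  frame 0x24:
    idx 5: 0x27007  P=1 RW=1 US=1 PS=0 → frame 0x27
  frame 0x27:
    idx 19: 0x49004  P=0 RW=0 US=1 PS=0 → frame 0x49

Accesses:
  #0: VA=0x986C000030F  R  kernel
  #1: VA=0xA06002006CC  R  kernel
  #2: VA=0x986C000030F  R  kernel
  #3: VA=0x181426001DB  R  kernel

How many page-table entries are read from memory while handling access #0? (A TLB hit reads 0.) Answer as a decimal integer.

Trace:
#0 VA=0x986C000030F (r,kernel):
  L0: frame=0x14 idx=19 entry=0x15007 [P=1 RW=1 US=1 PS=0]
  L1: frame=0x15 idx=27 entry=0x17087 [P=1 RW=1 US=1 PS=1]
  ⇒ phys 0x1730F (huge @L1)  [2 reads]
#1 VA=0xA06002006CC (r,kernel):
  L0: frame=0x14 idx=20 entry=0x19007 [P=1 RW=1 US=1 PS=0]
  L1: frame=0x19 idx=24 entry=0x1C007 [P=1 RW=1 US=1 PS=0]
  L2: frame=0x1C idx=1 entry=0x20007 [P=1 RW=1 US=1 PS=0]
  L3: frame=0x20 idx=0 entry=0x23007 [P=1 RW=1 US=1 PS=0]
  ⇒ phys 0x236CC  [4 reads]
#2 VA=0x986C000030F (r,kernel):
  L0: frame=0x14 idx=19 entry=0x15007 [P=1 RW=1 US=1 PS=0]
  L1: frame=0x15 idx=27 entry=0x17087 [P=1 RW=1 US=1 PS=1]
  ⇒ phys 0x1730F (huge @L1)  [2 reads]
#3 VA=0x181426001DB (r,kernel):
  L0: frame=0x14 idx=3 entry=0x24007 [P=1 RW=1 US=1 PS=0]
  L1: frame=0x24 idx=5 entry=0x27007 [P=1 RW=1 US=1 PS=0]
  L2: frame=0x27 idx=19 entry=0x49004 [P=0 RW=0 US=1 PS=0]
  → PAGE_NOT_PRESENT  (3 entries read)

Entries read for #0: 2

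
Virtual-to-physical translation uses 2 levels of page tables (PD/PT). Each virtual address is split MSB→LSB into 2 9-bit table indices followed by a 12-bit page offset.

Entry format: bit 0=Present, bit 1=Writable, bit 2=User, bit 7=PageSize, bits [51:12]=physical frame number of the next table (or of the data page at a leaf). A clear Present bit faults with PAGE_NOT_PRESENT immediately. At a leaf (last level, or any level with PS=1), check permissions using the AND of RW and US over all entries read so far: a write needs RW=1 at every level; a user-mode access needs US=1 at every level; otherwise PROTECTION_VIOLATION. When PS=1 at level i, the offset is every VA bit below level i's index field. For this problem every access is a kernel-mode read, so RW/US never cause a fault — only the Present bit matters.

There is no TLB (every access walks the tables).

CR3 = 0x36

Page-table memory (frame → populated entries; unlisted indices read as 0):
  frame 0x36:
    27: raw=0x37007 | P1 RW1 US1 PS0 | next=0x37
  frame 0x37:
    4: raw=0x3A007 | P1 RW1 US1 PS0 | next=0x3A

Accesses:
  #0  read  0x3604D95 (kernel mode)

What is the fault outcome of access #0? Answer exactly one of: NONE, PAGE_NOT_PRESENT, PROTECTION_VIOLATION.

Per-access translation:
#0 VA=0x3604D95 (r,kernel):
  [0] read 0x36 idx=27: raw=0x37007 flags P=1 W=1 U=1 S=0
  [1] read 0x37 idx=4: raw=0x3A007 flags P=1 W=1 U=1 S=0
  ✓ 0x3AD95  — 2 lookups

Access #0 fault: NONE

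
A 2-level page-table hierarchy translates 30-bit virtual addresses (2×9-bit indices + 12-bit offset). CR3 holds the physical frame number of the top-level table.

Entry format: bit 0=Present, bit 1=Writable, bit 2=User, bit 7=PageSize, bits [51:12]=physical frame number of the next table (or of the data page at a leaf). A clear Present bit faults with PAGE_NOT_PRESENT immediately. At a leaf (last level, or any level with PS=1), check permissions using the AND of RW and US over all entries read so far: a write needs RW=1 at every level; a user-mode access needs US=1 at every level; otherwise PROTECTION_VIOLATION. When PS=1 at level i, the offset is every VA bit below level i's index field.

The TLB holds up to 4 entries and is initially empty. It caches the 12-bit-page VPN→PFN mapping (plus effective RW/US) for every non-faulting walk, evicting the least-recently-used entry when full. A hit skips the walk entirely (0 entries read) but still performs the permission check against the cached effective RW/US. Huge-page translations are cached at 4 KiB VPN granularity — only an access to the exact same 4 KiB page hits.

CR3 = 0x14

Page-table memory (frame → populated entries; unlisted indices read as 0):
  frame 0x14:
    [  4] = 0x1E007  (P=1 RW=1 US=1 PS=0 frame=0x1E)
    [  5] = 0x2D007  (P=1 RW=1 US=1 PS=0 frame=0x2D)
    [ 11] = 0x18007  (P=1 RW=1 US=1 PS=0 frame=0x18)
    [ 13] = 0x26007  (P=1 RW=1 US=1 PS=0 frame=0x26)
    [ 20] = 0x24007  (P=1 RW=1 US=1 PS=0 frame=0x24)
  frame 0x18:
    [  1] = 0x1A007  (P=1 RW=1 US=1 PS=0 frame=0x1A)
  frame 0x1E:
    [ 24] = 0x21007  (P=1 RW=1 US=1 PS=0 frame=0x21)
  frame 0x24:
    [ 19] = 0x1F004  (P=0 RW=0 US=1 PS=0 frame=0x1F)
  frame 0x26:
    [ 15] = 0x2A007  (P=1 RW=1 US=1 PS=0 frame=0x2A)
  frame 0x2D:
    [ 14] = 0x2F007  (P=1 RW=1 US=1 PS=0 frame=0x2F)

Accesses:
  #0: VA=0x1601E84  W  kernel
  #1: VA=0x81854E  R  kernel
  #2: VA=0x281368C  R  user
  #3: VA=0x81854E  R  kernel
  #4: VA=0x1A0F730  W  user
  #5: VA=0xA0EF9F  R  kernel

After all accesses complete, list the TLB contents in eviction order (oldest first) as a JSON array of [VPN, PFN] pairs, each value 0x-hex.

Trace:
#0 VA=0x1601E84 (w,kernel):
  lvl0: tbl 0x14, slot 11 ⇒ 0x18007 (P1/RW1/US1/PS0)
  lvl1: tbl 0x18, slot 1 ⇒ 0x1A007 (P1/RW1/US1/PS0)
  ✓ 0x1AE84  — 2 lookups
#1 VA=0x81854E (r,kernel):
  lvl0: tbl 0x14, slot 4 ⇒ 0x1E007 (P1/RW1/US1/PS0)
  lvl1: tbl 0x1E, slot 24 ⇒ 0x21007 (P1/RW1/US1/PS0)
  ✓ 0x2154E  — 2 lookups
#2 VA=0x281368C (r,user):
  lvl0: tbl 0x14, slot 20 ⇒ 0x24007 (P1/RW1/US1/PS0)
  lvl1: tbl 0x24, slot 19 ⇒ 0x1F004 (P0/RW0/US1/PS0)
  ⇒ fault: PAGE_NOT_PRESENT  — 2 lookups
#3 VA=0x81854E (r,kernel):
  TLB hit vpn=0x818 → PA=0x2154E
#4 VA=0x1A0F730 (w,user):
  lvl0: tbl 0x14, slot 13 ⇒ 0x26007 (P1/RW1/US1/PS0)
  lvl1: tbl 0x26, slot 15 ⇒ 0x2A007 (P1/RW1/US1/PS0)
  ✓ 0x2A730  — 2 lookups
#5 VA=0xA0EF9F (r,kernel):
  lvl0: tbl 0x14, slot 5 ⇒ 0x2D007 (P1/RW1/US1/PS0)
  lvl1: tbl 0x2D, slot 14 ⇒ 0x2F007 (P1/RW1/US1/PS0)
  ✓ 0x2FF9F  — 2 lookups

TLB: [["0x1601", "0x1A"], ["0x818", "0x21"], ["0x1A0F", "0x2A"], ["0xA0E", "0x2F"]]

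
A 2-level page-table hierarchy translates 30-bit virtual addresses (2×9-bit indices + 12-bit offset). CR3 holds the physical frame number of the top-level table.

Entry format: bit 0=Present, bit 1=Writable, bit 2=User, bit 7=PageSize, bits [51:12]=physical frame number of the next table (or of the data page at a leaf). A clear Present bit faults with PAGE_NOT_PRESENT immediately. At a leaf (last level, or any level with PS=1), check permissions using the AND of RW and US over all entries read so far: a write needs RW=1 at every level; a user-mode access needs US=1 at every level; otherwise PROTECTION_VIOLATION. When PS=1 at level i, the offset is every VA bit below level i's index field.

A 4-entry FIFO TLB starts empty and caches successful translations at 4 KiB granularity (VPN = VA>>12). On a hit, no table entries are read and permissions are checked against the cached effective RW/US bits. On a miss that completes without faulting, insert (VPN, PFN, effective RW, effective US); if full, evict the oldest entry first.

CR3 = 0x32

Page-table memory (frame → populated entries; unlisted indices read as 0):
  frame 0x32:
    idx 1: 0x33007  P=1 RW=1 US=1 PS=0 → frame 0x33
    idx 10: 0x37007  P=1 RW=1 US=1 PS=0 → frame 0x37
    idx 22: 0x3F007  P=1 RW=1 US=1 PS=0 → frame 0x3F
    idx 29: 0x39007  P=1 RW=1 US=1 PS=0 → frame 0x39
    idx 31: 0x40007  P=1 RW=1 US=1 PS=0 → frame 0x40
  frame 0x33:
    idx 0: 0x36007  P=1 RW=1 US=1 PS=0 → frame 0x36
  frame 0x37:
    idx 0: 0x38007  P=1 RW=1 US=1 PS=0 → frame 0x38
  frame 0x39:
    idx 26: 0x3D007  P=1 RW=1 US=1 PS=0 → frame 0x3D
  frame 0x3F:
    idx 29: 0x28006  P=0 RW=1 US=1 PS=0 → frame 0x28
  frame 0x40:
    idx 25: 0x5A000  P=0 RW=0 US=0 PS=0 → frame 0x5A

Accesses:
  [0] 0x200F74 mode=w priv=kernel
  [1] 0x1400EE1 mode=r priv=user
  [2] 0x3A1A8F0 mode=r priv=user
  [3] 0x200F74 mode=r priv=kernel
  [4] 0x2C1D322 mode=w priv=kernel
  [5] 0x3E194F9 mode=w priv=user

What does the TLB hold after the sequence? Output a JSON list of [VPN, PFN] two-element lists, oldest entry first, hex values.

Per-access translation:
#0 VA=0x200F74 (w,kernel):
  L0 @0x32[1] → 0x33007  P=1,RW=1,US=1,PS=0
  L1 @0x33[0] → 0x36007  P=1,RW=1,US=1,PS=0
  ⇒ phys 0x36F74  [2 reads]
#1 VA=0x1400EE1 (r,user):
  L0 @0x32[10] → 0x37007  P=1,RW=1,US=1,PS=0
  L1 @0x37[0] → 0x38007  P=1,RW=1,US=1,PS=0
  ⇒ phys 0x38EE1  [2 reads]
#2 VA=0x3A1A8F0 (r,user):
  L0 @0x32[29] → 0x39007  P=1,RW=1,US=1,PS=0
  L1 @0x39[26] → 0x3D007  P=1,RW=1,US=1,PS=0
  ⇒ phys 0x3D8F0  [2 reads]
#3 VA=0x200F74 (r,kernel):
  TLB hit vpn=0x200 → PA=0x36F74
#4 VA=0x2C1D322 (w,kernel):
  L0 @0x32[22] → 0x3F007  P=1,RW=1,US=1,PS=0
  L1 @0x3F[29] → 0x28006  P=0,RW=1,US=1,PS=0
  → PAGE_NOT_PRESENT  (2 entries read)
#5 VA=0x3E194F9 (w,user):
  L0 @0x32[31] → 0x40007  P=1,RW=1,US=1,PS=0
  L1 @0x40[25] → 0x5A000  P=0,RW=0,US=0,PS=0
  → PAGE_NOT_PRESENT  (2 entries read)

TLB: [["0x200", "0x36"], ["0x1400", "0x38"], ["0x3A1A", "0x3D"]]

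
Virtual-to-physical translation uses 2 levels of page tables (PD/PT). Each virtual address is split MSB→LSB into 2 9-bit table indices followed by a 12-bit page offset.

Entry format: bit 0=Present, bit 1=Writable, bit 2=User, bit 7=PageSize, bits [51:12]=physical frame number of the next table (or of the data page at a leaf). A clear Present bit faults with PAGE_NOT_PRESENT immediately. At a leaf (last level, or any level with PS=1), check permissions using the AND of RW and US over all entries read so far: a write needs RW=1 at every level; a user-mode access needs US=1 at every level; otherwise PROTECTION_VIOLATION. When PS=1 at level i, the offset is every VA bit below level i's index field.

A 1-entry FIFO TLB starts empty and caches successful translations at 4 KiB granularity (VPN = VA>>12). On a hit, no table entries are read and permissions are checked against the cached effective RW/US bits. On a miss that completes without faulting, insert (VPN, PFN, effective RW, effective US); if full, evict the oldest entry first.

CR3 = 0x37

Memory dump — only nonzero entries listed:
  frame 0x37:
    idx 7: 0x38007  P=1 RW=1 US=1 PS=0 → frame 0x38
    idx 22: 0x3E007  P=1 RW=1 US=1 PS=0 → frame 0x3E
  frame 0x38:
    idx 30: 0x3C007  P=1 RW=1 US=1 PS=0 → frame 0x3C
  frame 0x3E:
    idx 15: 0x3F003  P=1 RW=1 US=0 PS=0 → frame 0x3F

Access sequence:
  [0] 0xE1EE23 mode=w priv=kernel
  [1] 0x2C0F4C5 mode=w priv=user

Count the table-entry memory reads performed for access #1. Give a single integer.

Walk each access:
#0 VA=0xE1EE23 (w,kernel):
  [0] read 0x37 idx=7: raw=0x38007 flags P=1 W=1 U=1 S=0
  [1] read 0x38 idx=30: raw=0x3C007 flags P=1 W=1 U=1 S=0
  ✓ 0x3CE23  — 2 lookups
#1 VA=0x2C0F4C5 (w,user):
  [0] read 0x37 idx=22: raw=0x3E007 flags P=1 W=1 U=1 S=0
  [1] read 0x3E idx=15: raw=0x3F003 flags P=1 W=1 U=0 S=0
  ✗ PROTECTION_VIOLATION  [2 reads]

Entries read for #1: 2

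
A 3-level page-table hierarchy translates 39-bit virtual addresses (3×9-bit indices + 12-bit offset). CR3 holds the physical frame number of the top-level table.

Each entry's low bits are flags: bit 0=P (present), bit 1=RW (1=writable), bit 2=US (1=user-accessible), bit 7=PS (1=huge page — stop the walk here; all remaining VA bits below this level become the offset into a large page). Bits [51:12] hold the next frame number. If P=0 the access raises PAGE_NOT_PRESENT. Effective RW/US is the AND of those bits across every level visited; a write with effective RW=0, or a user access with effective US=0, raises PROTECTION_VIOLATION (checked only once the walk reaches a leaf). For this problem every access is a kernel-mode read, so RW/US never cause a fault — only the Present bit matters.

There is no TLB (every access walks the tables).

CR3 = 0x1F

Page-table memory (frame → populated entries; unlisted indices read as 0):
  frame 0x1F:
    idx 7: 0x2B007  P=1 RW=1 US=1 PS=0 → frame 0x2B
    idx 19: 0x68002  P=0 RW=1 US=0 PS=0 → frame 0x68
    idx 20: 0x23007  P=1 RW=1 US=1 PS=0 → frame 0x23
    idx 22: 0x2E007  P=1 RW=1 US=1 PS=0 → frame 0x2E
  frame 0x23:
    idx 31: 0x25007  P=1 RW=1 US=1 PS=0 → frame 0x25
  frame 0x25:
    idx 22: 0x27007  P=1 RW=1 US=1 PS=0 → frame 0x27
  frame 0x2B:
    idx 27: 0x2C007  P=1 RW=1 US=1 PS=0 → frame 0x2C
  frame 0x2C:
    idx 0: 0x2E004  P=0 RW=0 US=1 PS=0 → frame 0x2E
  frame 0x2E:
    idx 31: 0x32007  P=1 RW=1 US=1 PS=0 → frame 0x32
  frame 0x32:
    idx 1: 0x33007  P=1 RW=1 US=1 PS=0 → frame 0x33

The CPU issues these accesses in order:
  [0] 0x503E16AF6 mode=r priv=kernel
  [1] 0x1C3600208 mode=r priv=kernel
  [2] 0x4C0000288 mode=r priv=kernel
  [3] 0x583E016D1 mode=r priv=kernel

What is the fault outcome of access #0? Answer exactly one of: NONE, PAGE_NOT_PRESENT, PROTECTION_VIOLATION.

Walk each access:
#0 VA=0x503E16AF6 (r,kernel):
  L0: frame=0x1F idx=20 entry=0x23007 [P=1 RW=1 US=1 PS=0]
  L1: frame=0x23 idx=31 entry=0x25007 [P=1 RW=1 US=1 PS=0]
  L2: frame=0x25 idx=22 entry=0x27007 [P=1 RW=1 US=1 PS=0]
  → PA=0x27AF6  (3 entries read)
#1 VA=0x1C3600208 (r,kernel):
  L0: frame=0x1F idx=7 entry=0x2B007 [P=1 RW=1 US=1 PS=0]
  L1: frame=0x2B idx=27 entry=0x2C007 [P=1 RW=1 US=1 PS=0]
  L2: frame=0x2C idx=0 entry=0x2E004 [P=0 RW=0 US=1 PS=0]
  ✗ PAGE_NOT_PRESENT  [3 reads]
#2 VA=0x4C0000288 (r,kernel):
  L0: frame=0x1F idx=19 entry=0x68002 [P=0 RW=1 US=0 PS=0]
  ✗ PAGE_NOT_PRESENT  [1 reads]
#3 VA=0x583E016D1 (r,kernel):
  L0: frame=0x1F idx=22 entry=0x2E007 [P=1 RW=1 US=1 PS=0]
  L1: frame=0x2E idx=31 entry=0x32007 [P=1 RW=1 US=1 PS=0]
  L2: frame=0x32 idx=1 entry=0x33007 [P=1 RW=1 US=1 PS=0]
  → PA=0x336D1  (3 entries read)

Access #0 fault: NONE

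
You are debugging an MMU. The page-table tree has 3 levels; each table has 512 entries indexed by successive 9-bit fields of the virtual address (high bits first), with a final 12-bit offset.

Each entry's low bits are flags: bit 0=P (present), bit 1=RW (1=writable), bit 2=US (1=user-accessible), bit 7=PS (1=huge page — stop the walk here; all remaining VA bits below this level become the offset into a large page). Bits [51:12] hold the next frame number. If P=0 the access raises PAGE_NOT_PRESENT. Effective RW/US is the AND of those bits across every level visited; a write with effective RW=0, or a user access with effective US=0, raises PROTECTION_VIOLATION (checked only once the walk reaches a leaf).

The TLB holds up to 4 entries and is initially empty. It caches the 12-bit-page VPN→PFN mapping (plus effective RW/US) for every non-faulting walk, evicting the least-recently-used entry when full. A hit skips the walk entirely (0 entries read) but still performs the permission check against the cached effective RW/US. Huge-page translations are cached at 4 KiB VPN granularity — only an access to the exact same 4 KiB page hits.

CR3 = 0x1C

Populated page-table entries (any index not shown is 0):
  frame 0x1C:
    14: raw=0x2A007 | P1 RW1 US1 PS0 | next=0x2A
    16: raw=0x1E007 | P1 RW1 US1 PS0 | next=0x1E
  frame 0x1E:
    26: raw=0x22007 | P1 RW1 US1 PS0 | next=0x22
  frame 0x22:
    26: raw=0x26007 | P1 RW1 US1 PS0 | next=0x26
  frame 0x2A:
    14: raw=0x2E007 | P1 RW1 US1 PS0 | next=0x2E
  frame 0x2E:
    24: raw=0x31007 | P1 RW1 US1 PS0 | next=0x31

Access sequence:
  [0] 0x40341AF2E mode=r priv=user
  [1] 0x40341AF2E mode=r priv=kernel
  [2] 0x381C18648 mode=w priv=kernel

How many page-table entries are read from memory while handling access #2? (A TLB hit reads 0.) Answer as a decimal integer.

Walk each access:
#0 VA=0x40341AF2E (r,user):
  L0: frame=0x1C idx=16 entry=0x1E007 [P=1 RW=1 US=1 PS=0]
  L1: frame=0x1E idx=26 entry=0x22007 [P=1 RW=1 US=1 PS=0]
  L2: frame=0x22 idx=26 entry=0x26007 [P=1 RW=1 US=1 PS=0]
  ⇒ phys 0x26F2E  [3 reads]
#1 VA=0x40341AF2E (r,kernel):
  TLB hit vpn=0x40341A → PA=0x26F2E
#2 VA=0x381C18648 (w,kernel):
  L0: frame=0x1C idx=14 entry=0x2A007 [P=1 RW=1 US=1 PS=0]
  L1: frame=0x2A idx=14 entry=0x2E007 [P=1 RW=1 US=1 PS=0]
  L2: frame=0x2E idx=24 entry=0x31007 [P=1 RW=1 US=1 PS=0]
  ⇒ phys 0x31648  [3 reads]

Entries read for #2: 3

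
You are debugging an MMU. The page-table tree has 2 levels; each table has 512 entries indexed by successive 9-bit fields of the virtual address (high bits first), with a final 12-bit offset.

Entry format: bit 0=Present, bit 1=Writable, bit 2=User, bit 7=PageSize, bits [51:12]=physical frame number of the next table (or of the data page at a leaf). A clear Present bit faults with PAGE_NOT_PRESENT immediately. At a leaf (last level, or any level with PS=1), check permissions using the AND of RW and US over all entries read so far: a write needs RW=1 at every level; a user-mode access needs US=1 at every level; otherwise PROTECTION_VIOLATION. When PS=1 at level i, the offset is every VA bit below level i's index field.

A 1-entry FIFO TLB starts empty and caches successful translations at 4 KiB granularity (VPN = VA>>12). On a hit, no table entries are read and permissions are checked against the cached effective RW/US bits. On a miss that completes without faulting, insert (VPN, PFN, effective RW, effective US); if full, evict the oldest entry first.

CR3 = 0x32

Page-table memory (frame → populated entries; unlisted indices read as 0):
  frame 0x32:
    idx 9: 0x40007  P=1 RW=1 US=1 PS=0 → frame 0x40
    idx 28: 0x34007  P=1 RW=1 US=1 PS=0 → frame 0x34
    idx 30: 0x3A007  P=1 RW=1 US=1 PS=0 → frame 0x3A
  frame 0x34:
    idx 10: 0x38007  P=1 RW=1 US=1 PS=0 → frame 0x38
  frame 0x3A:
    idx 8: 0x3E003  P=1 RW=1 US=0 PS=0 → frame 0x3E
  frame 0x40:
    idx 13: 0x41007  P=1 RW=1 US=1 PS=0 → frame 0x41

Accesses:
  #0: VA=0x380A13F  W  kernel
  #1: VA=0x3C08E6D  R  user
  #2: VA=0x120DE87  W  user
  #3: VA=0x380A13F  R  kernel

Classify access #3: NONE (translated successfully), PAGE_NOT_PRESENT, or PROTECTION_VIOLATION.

Per-access translation:
#0 VA=0x380A13F (w,kernel):
  L0 @0x32[28] → 0x34007  P=1,RW=1,US=1,PS=0
  L1 @0x34[10] → 0x38007  P=1,RW=1,US=1,PS=0
  ⇒ phys 0x3813F  [2 reads]
#1 VA=0x3C08E6D (r,user):
  L0 @0x32[30] → 0x3A007  P=1,RW=1,US=1,PS=0
  L1 @0x3A[8] → 0x3E003  P=1,RW=1,US=0,PS=0
  → PROTECTION_VIOLATION  (2 entries read)
#2 VA=0x120DE87 (w,user):
  L0 @0x32[9] → 0x40007  P=1,RW=1,US=1,PS=0
  L1 @0x40[13] → 0x41007  P=1,RW=1,US=1,PS=0
  ⇒ phys 0x41E87  [2 reads]
#3 VA=0x380A13F (r,kernel):
  L0 @0x32[28] → 0x34007  P=1,RW=1,US=1,PS=0
  L1 @0x34[10] → 0x38007  P=1,RW=1,US=1,PS=0
  ⇒ phys 0x3813F  [2 reads]

Access #3 fault: NONE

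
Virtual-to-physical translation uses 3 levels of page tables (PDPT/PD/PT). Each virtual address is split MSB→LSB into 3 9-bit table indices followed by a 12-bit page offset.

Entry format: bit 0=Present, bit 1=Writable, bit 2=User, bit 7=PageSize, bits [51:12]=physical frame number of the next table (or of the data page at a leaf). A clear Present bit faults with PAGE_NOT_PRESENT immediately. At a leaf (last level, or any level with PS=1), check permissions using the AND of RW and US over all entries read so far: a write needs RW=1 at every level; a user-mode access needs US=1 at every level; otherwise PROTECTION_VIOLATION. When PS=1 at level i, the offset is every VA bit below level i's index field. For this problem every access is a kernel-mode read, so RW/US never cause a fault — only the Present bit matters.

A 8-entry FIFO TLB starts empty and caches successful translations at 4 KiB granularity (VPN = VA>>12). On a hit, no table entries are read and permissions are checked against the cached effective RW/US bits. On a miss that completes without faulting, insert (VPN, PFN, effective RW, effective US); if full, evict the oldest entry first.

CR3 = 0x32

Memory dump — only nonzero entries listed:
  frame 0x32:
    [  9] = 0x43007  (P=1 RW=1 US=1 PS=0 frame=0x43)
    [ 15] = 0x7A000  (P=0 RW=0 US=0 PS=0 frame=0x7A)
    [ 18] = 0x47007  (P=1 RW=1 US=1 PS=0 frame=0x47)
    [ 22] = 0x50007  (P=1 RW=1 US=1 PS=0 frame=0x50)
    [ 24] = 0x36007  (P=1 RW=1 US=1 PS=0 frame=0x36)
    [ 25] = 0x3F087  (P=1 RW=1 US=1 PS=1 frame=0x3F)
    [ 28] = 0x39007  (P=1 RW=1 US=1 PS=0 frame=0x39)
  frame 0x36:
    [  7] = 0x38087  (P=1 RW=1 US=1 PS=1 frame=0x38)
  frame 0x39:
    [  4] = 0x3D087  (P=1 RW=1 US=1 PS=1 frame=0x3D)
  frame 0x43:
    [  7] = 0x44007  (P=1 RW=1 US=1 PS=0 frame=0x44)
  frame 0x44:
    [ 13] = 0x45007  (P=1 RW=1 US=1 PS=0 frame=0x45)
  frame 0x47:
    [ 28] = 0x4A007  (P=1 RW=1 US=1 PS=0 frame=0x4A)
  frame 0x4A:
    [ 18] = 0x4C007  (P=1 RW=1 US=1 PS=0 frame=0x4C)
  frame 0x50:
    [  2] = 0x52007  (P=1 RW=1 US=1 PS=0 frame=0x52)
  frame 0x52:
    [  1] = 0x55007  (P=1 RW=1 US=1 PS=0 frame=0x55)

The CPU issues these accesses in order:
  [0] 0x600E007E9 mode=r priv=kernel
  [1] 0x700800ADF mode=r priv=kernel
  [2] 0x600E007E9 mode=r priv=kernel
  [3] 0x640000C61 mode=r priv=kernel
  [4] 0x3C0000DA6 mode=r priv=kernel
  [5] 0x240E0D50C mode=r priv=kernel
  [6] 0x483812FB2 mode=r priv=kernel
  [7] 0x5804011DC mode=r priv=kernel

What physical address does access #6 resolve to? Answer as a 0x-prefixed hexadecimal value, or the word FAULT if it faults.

Walk each access:
#0 VA=0x600E007E9 (r,kernel):
  lvl0: tbl 0x32, slot 24 ⇒ 0x36007 (P1/RW1/US1/PS0)
  lvl1: tbl 0x36, slot 7 ⇒ 0x38087 (P1/RW1/US1/PS1)
  ⇒ phys 0x387E9 (huge @L1)  [2 reads]
#1 VA=0x700800ADF (r,kernel):
  lvl0: tbl 0x32, slot 28 ⇒ 0x39007 (P1/RW1/US1/PS0)
  lvl1: tbl 0x39, slot 4 ⇒ 0x3D087 (P1/RW1/US1/PS1)
  ⇒ phys 0x3DADF (huge @L1)  [2 reads]
#2 VA=0x600E007E9 (r,kernel):
  TLB hit vpn=0x600E00 → PA=0x387E9
#3 VA=0x640000C61 (r,kernel):
  lvl0: tbl 0x32, slot 25 ⇒ 0x3F087 (P1/RW1/US1/PS1)
  ⇒ phys 0x3FC61 (huge @L0)  [1 reads]
#4 VA=0x3C0000DA6 (r,kernel):
  lvl0: tbl 0x32, slot 15 ⇒ 0x7A000 (P0/RW0/US0/PS0)
  → PAGE_NOT_PRESENT  (1 entries read)
#5 VA=0x240E0D50C (r,kernel):
  lvl0: tbl 0x32, slot 9 ⇒ 0x43007 (P1/RW1/US1/PS0)
  lvl1: tbl 0x43, slot 7 ⇒ 0x44007 (P1/RW1/US1/PS0)
  lvl2: tbl 0x44, slot 13 ⇒ 0x45007 (P1/RW1/US1/PS0)
  ⇒ phys 0x4550C  [3 reads]
#6 VA=0x483812FB2 (r,kernel):
  lvl0: tbl 0x32, slot 18 ⇒ 0x47007 (P1/RW1/US1/PS0)
  lvl1: tbl 0x47, slot 28 ⇒ 0x4A007 (P1/RW1/US1/PS0)
  lvl2: tbl 0x4A, slot 18 ⇒ 0x4C007 (P1/RW1/US1/PS0)
  ⇒ phys 0x4CFB2  [3 reads]
#7 VA=0x5804011DC (r,kernel):
  lvl0: tbl 0x32, slot 22 ⇒ 0x50007 (P1/RW1/US1/PS0)
  lvl1: tbl 0x50, slot 2 ⇒ 0x52007 (P1/RW1/US1/PS0)
  lvl2: tbl 0x52, slot 1 ⇒ 0x55007 (P1/RW1/US1/PS0)
  ⇒ phys 0x551DC  [3 reads]

Access #6 PA: 0x4CFB2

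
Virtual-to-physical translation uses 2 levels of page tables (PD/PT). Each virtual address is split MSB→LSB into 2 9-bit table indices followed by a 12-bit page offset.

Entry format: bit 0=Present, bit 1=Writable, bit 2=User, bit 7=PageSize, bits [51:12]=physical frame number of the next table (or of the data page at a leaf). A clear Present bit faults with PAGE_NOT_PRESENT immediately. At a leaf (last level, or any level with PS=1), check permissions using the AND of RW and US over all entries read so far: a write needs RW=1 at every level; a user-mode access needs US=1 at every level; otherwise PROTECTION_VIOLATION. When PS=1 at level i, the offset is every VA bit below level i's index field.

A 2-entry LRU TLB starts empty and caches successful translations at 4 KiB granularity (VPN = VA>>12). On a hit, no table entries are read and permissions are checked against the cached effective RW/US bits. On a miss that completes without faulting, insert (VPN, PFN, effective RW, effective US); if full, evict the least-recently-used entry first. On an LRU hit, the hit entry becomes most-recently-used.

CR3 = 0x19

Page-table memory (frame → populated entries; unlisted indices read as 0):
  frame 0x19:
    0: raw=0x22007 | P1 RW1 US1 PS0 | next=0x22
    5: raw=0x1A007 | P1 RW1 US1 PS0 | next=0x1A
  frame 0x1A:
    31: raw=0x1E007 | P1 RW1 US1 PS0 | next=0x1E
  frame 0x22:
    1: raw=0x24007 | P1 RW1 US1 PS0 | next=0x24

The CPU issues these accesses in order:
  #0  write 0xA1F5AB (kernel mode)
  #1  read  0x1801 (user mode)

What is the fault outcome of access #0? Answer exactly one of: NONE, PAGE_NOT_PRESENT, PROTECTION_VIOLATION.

Per-access translation:
#0 VA=0xA1F5AB (w,kernel):
  [0] read 0x19 idx=5: raw=0x1A007 flags P=1 W=1 U=1 S=0
  [1] read 0x1A idx=31: raw=0x1E007 flags P=1 W=1 U=1 S=0
  ⇒ phys 0x1E5AB  [2 reads]
#1 VA=0x1801 (r,user):
  [0] read 0x19 idx=0: raw=0x22007 flags P=1 W=1 U=1 S=0
  [1] read 0x22 idx=1: raw=0x24007 flags P=1 W=1 U=1 S=0
  ⇒ phys 0x24801  [2 reads]

Access #0 fault: NONE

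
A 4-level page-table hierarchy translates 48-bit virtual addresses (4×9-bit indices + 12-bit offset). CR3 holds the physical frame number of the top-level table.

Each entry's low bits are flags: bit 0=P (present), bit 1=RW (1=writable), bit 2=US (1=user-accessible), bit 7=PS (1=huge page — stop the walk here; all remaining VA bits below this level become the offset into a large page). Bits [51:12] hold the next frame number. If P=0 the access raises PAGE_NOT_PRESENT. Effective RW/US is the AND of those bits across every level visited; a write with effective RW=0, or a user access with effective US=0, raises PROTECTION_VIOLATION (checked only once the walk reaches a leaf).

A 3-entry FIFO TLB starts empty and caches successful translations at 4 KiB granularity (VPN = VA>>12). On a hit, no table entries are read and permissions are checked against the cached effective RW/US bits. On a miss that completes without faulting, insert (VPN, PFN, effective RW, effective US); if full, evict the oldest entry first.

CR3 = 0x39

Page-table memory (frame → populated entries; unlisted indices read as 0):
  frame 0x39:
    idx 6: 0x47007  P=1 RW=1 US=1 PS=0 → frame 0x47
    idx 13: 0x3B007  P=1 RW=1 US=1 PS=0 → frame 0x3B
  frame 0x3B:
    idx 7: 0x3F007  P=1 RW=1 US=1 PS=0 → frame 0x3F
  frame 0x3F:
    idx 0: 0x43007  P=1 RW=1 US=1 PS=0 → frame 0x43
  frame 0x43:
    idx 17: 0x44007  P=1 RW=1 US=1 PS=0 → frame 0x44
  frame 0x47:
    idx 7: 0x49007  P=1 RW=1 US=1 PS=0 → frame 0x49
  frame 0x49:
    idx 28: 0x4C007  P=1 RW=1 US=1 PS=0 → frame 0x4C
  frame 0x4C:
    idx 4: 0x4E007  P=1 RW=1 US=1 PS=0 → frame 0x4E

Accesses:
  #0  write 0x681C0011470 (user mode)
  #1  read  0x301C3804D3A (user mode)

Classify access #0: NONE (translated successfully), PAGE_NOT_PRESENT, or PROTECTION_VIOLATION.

Per-access translation:
#0 VA=0x681C0011470 (w,user):
  L0 @0x39[13] → 0x3B007  P=1,RW=1,US=1,PS=0
  L1 @0x3B[7] → 0x3F007  P=1,RW=1,US=1,PS=0
  L2 @0x3F[0] → 0x43007  P=1,RW=1,US=1,PS=0
  L3 @0x43[17] → 0x44007  P=1,RW=1,US=1,PS=0
  ✓ 0x44470  — 4 lookups
#1 VA=0x301C3804D3A (r,user):
  L0 @0x39[6] → 0x47007  P=1,RW=1,US=1,PS=0
  L1 @0x47[7] → 0x49007  P=1,RW=1,US=1,PS=0
  L2 @0x49[28] → 0x4C007  P=1,RW=1,US=1,PS=0
  L3 @0x4C[4] → 0x4E007  P=1,RW=1,US=1,PS=0
  ✓ 0x4ED3A  — 4 lookups

Access #0 fault: NONE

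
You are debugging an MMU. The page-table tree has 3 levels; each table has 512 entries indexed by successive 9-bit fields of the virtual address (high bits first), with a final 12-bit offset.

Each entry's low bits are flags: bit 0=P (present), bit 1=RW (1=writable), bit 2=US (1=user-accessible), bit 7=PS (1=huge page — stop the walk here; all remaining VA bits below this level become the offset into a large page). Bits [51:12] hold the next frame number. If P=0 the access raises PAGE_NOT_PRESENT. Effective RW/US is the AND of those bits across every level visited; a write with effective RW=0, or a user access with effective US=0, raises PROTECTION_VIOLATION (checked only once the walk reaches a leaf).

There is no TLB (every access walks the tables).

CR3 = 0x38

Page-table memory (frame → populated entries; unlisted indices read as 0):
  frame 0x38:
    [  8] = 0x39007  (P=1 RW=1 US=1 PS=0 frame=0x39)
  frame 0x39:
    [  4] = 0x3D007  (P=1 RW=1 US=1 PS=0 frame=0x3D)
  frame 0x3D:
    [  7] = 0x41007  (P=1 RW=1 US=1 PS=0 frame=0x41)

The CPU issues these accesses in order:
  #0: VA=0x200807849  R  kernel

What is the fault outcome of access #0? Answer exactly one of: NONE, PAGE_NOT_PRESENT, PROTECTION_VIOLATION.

Walk each access:
#0 VA=0x200807849 (r,kernel):
  L0 @0x38[8] → 0x39007  P=1,RW=1,US=1,PS=0
  L1 @0x39[4] → 0x3D007  P=1,RW=1,US=1,PS=0
  L2 @0x3D[7] → 0x41007  P=1,RW=1,US=1,PS=0
  ✓ 0x41849  — 3 lookups

Access #0 fault: NONE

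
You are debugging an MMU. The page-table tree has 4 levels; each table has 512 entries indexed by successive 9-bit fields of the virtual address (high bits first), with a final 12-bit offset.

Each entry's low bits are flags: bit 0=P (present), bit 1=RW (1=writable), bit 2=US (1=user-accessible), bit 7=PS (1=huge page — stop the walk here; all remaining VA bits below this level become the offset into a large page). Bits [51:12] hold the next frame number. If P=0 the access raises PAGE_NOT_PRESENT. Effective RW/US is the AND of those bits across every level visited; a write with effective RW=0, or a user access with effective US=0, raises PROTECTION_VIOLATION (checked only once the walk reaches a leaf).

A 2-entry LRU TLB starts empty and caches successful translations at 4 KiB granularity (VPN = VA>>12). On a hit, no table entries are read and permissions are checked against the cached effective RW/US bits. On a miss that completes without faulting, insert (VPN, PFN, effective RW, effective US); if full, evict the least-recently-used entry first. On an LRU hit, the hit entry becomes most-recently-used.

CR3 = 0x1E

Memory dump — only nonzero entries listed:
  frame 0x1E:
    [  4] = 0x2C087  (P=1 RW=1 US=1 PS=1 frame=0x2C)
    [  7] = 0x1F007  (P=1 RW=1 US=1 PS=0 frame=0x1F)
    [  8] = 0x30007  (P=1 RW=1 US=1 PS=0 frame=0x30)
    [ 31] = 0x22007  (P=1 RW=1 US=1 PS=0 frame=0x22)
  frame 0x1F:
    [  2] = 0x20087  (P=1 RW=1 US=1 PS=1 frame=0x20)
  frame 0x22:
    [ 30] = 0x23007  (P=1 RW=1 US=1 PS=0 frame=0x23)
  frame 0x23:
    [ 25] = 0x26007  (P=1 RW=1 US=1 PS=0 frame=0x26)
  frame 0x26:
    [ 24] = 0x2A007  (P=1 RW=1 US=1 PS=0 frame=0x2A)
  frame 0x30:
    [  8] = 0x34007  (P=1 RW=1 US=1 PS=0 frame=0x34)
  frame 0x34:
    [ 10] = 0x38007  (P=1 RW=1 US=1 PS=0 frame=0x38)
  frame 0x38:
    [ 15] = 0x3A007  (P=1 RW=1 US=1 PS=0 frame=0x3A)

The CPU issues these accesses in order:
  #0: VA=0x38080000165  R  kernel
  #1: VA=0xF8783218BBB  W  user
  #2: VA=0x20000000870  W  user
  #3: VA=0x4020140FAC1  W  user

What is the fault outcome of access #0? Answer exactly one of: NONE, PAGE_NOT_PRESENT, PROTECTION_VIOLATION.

Walk each access:
#0 VA=0x38080000165 (r,kernel):
  [0] read 0x1E idx=7: raw=0x1F007 flags P=1 W=1 U=1 S=0
  [1] read 0x1F idx=2: raw=0x20087 flags P=1 W=1 U=1 S=1
  ✓ 0x20165 (huge @L1)  — 2 lookups
#1 VA=0xF8783218BBB (w,user):
  [0] read 0x1E idx=31: raw=0x22007 flags P=1 W=1 U=1 S=0
  [1] read 0x22 idx=30: raw=0x23007 flags P=1 W=1 U=1 S=0
  [2] read 0x23 idx=25: raw=0x26007 flags P=1 W=1 U=1 S=0
  [3] read 0x26 idx=24: raw=0x2A007 flags P=1 W=1 U=1 S=0
  ✓ 0x2ABBB  — 4 lookups
#2 VA=0x20000000870 (w,user):
  [0] read 0x1E idx=4: raw=0x2C087 flags P=1 W=1 U=1 S=1
  ✓ 0x2C870 (huge @L0)  — 1 lookups
#3 VA=0x4020140FAC1 (w,user):
  [0] read 0x1E idx=8: raw=0x30007 flags P=1 W=1 U=1 S=0
  [1] read 0x30 idx=8: raw=0x34007 flags P=1 W=1 U=1 S=0
  [2] read 0x34 idx=10: raw=0x38007 flags P=1 W=1 U=1 S=0
  [3] read 0x38 idx=15: raw=0x3A007 flags P=1 W=1 U=1 S=0
  ✓ 0x3AAC1  — 4 lookups

Access #0 fault: NONE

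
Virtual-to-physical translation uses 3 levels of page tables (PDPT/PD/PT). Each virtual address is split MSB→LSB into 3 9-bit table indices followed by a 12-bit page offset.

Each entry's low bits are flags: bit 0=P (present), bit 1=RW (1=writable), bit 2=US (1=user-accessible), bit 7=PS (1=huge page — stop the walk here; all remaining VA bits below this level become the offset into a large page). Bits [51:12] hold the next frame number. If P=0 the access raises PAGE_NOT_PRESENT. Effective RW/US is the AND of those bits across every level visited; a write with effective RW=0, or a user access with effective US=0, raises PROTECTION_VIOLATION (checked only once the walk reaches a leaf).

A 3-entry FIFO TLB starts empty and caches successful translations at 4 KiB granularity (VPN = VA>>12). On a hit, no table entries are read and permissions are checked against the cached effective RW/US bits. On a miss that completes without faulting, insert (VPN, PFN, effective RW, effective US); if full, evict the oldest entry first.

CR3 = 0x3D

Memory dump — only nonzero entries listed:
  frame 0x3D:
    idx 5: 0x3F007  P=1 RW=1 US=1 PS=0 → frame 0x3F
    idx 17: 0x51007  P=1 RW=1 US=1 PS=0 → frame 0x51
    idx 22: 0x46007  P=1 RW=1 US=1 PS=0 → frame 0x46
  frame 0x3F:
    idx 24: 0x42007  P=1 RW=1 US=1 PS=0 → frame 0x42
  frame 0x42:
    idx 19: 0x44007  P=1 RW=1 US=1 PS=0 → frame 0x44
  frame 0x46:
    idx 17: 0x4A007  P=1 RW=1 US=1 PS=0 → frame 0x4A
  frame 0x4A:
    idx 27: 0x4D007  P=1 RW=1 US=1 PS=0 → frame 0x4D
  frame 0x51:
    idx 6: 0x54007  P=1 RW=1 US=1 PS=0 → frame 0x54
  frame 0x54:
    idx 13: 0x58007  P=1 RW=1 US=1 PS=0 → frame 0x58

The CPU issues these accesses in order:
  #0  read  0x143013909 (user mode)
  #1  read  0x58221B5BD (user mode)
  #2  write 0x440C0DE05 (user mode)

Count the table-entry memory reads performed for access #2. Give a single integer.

Trace:
#0 VA=0x143013909 (r,user):
  L0: frame=0x3D idx=5 entry=0x3F007 [P=1 RW=1 US=1 PS=0]
  L1: frame=0x3F idx=24 entry=0x42007 [P=1 RW=1 US=1 PS=0]
  L2: frame=0x42 idx=19 entry=0x44007 [P=1 RW=1 US=1 PS=0]
  → PA=0x44909  (3 entries read)
#1 VA=0x58221B5BD (r,user):
  L0: frame=0x3D idx=22 entry=0x46007 [P=1 RW=1 US=1 PS=0]
  L1: frame=0x46 idx=17 entry=0x4A007 [P=1 RW=1 US=1 PS=0]
  L2: frame=0x4A idx=27 entry=0x4D007 [P=1 RW=1 US=1 PS=0]
  → PA=0x4D5BD  (3 entries read)
#2 VA=0x440C0DE05 (w,user):
  L0: frame=0x3D idx=17 entry=0x51007 [P=1 RW=1 US=1 PS=0]
  L1: frame=0x51 idx=6 entry=0x54007 [P=1 RW=1 US=1 PS=0]
  L2: frame=0x54 idx=13 entry=0x58007 [P=1 RW=1 US=1 PS=0]
  → PA=0x58E05  (3 entries read)

Entries read for #2: 3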